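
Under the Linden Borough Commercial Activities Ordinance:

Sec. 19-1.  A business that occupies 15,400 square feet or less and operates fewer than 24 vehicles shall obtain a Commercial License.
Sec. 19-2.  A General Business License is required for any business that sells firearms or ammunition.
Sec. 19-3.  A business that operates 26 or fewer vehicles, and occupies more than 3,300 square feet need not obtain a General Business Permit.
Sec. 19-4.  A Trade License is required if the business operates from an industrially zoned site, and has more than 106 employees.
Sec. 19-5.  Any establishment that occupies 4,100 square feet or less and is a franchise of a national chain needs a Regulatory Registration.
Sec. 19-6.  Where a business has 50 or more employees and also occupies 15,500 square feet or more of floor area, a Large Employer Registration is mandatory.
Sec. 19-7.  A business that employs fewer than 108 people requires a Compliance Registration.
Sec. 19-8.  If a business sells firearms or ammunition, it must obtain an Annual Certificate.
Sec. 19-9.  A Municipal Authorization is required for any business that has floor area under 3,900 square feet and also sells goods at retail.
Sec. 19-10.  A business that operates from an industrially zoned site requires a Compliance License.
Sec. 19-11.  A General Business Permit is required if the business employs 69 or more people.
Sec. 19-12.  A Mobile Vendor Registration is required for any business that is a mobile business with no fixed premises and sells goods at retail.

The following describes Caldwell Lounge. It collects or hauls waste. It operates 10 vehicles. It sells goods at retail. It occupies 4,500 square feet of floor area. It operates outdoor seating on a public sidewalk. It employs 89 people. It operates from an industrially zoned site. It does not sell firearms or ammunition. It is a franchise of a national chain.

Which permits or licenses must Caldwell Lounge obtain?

Commercial License, Compliance License, Compliance Registration

Sec. 19-1. floor area 4,500 square feet ≤ 15,400 square feet; vehicles 10 < 24 → Commercial License required.
Sec. 19-2. does not sell firearms or ammunition → General Business License not required.
Sec. 19-3. vehicles 10 ≤ 26; floor area 4,500 square feet > 3,300 square feet → exempt from General Business Permit.
Sec. 19-4. operates from an industrially zoned site; employees 89 ≤ 106 → Trade License not required.
Sec. 19-5. floor area 4,500 square feet > 4,100 square feet; is a franchise of a national chain → Regulatory Registration not required.
Sec. 19-6. employees 89 ≥ 50; floor area 4,500 square feet < 15,500 square feet → Large Employer Registration not required.
Sec. 19-7. employees 89 < 108 → Compliance Registration required.
Sec. 19-8. does not sell firearms or ammunition → Annual Certificate not required.
Sec. 19-9. floor area 4,500 square feet ≥ 3,900 square feet; sells goods at retail → Municipal Authorization not required.
Sec. 19-10. operates from an industrially zoned site → Compliance License required.
Sec. 19-11. employees 89 ≥ 69 → General Business Permit required.
Sec. 19-12. operates from an industrially zoned site (not: is a mobile business with no fixed premises); sells goods at retail → Mobile Vendor Registration not required.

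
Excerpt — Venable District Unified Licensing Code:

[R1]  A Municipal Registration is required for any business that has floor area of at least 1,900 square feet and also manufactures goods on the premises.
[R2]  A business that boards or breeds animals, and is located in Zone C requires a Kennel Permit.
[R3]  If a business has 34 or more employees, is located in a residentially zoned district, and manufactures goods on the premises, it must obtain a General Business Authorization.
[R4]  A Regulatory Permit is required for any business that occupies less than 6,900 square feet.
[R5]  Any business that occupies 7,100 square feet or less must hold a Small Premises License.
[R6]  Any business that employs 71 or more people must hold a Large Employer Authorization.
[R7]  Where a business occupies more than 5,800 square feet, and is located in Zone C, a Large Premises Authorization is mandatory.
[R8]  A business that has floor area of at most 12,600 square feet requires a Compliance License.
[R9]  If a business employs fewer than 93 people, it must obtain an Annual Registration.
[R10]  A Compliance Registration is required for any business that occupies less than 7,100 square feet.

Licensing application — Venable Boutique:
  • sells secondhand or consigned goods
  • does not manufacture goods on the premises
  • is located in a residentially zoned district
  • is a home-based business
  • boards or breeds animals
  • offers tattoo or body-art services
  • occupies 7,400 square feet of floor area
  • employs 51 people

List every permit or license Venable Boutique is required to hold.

Annual Registration, Compliance License

[R1] floor area 7,400 square feet ≥ 1,900 square feet; does not manufacture goods on the premises → Municipal Registration not required.
[R2] boards or breeds animals; is located in a residentially zoned district (not: is located in Zone C) → Kennel Permit not required.
[R3] employees 51 ≥ 34; is located in a residentially zoned district; does not manufacture goods on the premises → General Business Authorization not required.
[R4] floor area 7,400 square feet ≥ 6,900 square feet → Regulatory Permit not required.
[R5] floor area 7,400 square feet > 7,100 square feet → Small Premises License not required.
[R6] employees 51 < 71 → Large Employer Authorization not required.
[R7] floor area 7,400 square feet > 5,800 square feet; is located in a residentially zoned district (not: is located in Zone C) → Large Premises Authorization not required.
[R8] floor area 7,400 square feet ≤ 12,600 square feet → Compliance License required.
[R9] employees 51 < 93 → Annual Registration required.
[R10] floor area 7,400 square feet ≥ 7,100 square feet → Compliance Registration not required.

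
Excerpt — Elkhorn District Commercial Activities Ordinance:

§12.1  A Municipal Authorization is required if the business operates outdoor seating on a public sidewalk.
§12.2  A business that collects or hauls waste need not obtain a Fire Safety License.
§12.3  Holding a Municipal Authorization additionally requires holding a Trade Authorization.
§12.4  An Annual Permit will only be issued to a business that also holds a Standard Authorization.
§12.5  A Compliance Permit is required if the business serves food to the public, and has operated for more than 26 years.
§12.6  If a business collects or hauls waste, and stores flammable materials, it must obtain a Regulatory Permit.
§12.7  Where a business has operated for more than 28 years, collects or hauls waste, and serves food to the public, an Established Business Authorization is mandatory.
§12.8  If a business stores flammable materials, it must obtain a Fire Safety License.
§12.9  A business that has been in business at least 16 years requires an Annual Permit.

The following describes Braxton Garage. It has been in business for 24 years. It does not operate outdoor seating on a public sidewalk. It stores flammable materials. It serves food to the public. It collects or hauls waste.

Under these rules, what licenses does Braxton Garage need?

§12.1 does not operate outdoor seating on a public sidewalk → Municipal Authorization not required.
§12.2 collects or hauls waste → exempt from Fire Safety License.
§12.3 Municipal Authorization is not required → no effect.
§12.4 Annual Permit is required → Standard Authorization also required.
§12.5 serves food to the public; years in business 24 ≤ 26 → Compliance Permit not required.
§12.6 collects or hauls waste; stores flammable materials → Regulatory Permit required.
§12.7 years in business 24 ≤ 28; collects or hauls waste; serves food to the public → Established Business Authorization not required.
§12.8 stores flammable materials → Fire Safety License required.
§12.9 years in business 24 ≥ 16 → Annual Permit required.

Annual Permit, Regulatory Permit, Standard Authorization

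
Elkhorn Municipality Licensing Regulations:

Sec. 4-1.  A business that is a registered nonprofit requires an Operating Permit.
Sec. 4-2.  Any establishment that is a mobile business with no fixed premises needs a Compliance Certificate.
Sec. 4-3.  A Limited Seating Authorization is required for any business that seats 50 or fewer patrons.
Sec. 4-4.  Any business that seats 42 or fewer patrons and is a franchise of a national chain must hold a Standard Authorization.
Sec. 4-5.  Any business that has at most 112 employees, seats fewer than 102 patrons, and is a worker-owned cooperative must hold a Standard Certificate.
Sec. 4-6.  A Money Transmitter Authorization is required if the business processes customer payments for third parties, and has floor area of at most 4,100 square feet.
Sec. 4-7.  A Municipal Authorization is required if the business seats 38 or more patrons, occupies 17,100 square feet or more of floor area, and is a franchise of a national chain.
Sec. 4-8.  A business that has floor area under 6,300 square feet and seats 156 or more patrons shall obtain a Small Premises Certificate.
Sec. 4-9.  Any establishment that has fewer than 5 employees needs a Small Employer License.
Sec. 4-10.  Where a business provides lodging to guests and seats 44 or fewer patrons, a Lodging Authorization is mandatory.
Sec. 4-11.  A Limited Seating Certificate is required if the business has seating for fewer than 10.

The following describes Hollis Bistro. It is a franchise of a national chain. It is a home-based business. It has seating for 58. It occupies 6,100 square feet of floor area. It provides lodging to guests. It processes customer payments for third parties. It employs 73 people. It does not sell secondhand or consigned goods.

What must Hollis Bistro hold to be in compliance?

Sec. 4-1. is a franchise of a national chain (not: is a registered nonprofit) → Operating Permit not required.
Sec. 4-2. is a home-based business (not: is a mobile business with no fixed premises) → Compliance Certificate not required.
Sec. 4-3. seating 58 > 50 → Limited Seating Authorization not required.
Sec. 4-4. seating 58 > 42; is a franchise of a national chain → Standard Authorization not required.
Sec. 4-5. employees 73 ≤ 112; seating 58 < 102; is a franchise of a national chain (not: is a worker-owned cooperative) → Standard Certificate not required.
Sec. 4-6. processes customer payments for third parties; floor area 6,100 square feet > 4,100 square feet → Money Transmitter Authorization not required.
Sec. 4-7. seating 58 ≥ 38; floor area 6,100 square feet < 17,100 square feet; is a franchise of a national chain → Municipal Authorization not required.
Sec. 4-8. floor area 6,100 square feet < 6,300 square feet; seating 58 < 156 → Small Premises Certificate not required.
Sec. 4-9. employees 73 ≥ 5 → Small Employer License not required.
Sec. 4-10. provides lodging to guests; seating 58 > 44 → Lodging Authorization not required.
Sec. 4-11. seating 58 ≥ 10 → Limited Seating Certificate not required.

None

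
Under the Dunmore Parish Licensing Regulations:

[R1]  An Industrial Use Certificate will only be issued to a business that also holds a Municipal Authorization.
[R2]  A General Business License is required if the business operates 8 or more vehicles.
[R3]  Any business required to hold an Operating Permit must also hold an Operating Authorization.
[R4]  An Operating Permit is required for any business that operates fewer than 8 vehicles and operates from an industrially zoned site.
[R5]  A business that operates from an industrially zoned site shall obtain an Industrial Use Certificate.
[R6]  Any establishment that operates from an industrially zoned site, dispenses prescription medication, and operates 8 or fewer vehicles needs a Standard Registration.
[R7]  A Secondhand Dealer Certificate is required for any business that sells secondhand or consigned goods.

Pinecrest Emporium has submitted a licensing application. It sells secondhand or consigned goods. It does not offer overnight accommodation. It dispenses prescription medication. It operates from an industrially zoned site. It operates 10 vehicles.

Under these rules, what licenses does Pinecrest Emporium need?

[R1] Industrial Use Certificate is required → Municipal Authorization also required.
[R2] vehicles 10 ≥ 8 → General Business License required.
[R3] Operating Permit is not required → no effect.
[R4] vehicles 10 ≥ 8; operates from an industrially zoned site → Operating Permit not required.
[R5] operates from an industrially zoned site → Industrial Use Certificate required.
[R6] operates from an industrially zoned site; dispenses prescription medication; vehicles 10 > 8 → Standard Registration not required.
[R7] sells secondhand or consigned goods → Secondhand Dealer Certificate required.

General Business License, Industrial Use Certificate, Municipal Authorization, Secondhand Dealer Certificate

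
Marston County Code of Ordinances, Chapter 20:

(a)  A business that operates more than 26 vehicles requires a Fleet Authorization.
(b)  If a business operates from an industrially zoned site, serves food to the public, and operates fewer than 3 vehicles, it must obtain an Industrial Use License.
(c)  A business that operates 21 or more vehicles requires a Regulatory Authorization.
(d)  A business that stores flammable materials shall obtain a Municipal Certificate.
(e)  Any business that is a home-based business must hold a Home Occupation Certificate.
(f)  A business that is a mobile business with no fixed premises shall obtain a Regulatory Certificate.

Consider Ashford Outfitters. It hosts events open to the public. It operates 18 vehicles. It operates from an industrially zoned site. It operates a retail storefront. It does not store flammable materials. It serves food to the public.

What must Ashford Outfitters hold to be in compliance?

None

(a) vehicles 18 ≤ 26 → Fleet Authorization not required.
(b) operates from an industrially zoned site; serves food to the public; vehicles 18 ≥ 3 → Industrial Use License not required.
(c) vehicles 18 < 21 → Regulatory Authorization not required.
(d) does not store flammable materials → Municipal Certificate not required.
(e) operates from an industrially zoned site (not: is a home-based business) → Home Occupation Certificate not required.
(f) operates from an industrially zoned site (not: is a mobile business with no fixed premises) → Regulatory Certificate not required.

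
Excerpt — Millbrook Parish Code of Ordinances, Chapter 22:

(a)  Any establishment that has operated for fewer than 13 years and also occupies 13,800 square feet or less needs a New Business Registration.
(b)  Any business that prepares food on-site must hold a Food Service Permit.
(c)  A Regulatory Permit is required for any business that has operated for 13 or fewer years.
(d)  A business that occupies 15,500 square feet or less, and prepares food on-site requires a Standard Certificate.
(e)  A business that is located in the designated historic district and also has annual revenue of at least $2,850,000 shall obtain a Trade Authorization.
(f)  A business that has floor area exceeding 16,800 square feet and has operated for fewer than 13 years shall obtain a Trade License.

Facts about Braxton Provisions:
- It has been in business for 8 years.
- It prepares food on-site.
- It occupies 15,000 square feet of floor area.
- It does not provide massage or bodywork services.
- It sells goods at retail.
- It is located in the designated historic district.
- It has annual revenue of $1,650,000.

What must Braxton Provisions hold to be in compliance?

(a) years in business 8 < 13; floor area 15,000 square feet > 13,800 square feet → New Business Registration not required.
(b) prepares food on-site → Food Service Permit required.
(c) years in business 8 ≤ 13 → Regulatory Permit required.
(d) floor area 15,000 square feet ≤ 15,500 square feet; prepares food on-site → Standard Certificate required.
(e) is located in the designated historic district; revenue $1,650,000 < $2,850,000 → Trade Authorization not required.
(f) floor area 15,000 square feet ≤ 16,800 square feet; years in business 8 < 13 → Trade License not required.

Food Service Permit, Regulatory Permit, Standard Certificate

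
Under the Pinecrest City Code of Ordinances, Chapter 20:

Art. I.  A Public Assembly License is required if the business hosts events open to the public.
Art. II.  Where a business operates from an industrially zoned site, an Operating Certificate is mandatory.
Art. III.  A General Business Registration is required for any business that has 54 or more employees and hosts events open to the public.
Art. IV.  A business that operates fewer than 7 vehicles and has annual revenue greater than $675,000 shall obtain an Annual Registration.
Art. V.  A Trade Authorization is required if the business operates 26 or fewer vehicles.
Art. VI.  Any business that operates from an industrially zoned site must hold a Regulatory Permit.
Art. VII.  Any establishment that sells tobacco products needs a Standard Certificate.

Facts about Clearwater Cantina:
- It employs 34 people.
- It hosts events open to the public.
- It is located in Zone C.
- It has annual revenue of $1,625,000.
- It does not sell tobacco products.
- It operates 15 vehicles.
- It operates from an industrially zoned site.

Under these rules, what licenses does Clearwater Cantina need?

Art. I. hosts events open to the public → Public Assembly License required.
Art. II. operates from an industrially zoned site → Operating Certificate required.
Art. III. employees 34 < 54; hosts events open to the public → General Business Registration not required.
Art. IV. vehicles 15 ≥ 7; revenue $1,625,000 > $675,000 → Annual Registration not required.
Art. V. vehicles 15 ≤ 26 → Trade Authorization required.
Art. VI. operates from an industrially zoned site → Regulatory Permit required.
Art. VII. does not sell tobacco products → Standard Certificate not required.

Operating Certificate, Public Assembly License, Regulatory Permit, Trade Authorization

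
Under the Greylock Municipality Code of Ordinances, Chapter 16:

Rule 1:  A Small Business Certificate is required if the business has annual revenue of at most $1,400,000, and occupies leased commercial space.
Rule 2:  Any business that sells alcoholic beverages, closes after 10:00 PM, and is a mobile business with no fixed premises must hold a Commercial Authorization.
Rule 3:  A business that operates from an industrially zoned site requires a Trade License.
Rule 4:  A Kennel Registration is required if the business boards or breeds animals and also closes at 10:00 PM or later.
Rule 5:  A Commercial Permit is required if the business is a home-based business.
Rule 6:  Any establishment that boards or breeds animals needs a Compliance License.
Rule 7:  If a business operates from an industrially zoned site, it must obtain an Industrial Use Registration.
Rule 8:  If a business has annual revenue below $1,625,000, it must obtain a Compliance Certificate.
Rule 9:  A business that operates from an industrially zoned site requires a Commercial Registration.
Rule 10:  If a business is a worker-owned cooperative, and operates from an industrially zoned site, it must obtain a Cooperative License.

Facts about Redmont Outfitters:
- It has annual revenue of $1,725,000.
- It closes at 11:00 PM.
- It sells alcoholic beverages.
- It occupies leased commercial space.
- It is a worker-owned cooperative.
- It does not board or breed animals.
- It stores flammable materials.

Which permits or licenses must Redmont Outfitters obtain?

Rule 1: revenue $1,725,000 > $1,400,000; occupies leased commercial space → Small Business Certificate not required.
Rule 2: sells alcoholic beverages; closes 11:00 PM, after 10:00 PM; occupies leased commercial space (not: is a mobile business with no fixed premises) → Commercial Authorization not required.
Rule 3: occupies leased commercial space (not: operates from an industrially zoned site) → Trade License not required.
Rule 4: does not board or breed animals; closes 11:00 PM, after 10:00 PM → Kennel Registration not required.
Rule 5: occupies leased commercial space (not: is a home-based business) → Commercial Permit not required.
Rule 6: does not board or breed animals → Compliance License not required.
Rule 7: occupies leased commercial space (not: operates from an industrially zoned site) → Industrial Use Registration not required.
Rule 8: revenue $1,725,000 ≥ $1,625,000 → Compliance Certificate not required.
Rule 9: occupies leased commercial space (not: operates from an industrially zoned site) → Commercial Registration not required.
Rule 10: is a worker-owned cooperative; occupies leased commercial space (not: operates from an industrially zoned site) → Cooperative License not required.

None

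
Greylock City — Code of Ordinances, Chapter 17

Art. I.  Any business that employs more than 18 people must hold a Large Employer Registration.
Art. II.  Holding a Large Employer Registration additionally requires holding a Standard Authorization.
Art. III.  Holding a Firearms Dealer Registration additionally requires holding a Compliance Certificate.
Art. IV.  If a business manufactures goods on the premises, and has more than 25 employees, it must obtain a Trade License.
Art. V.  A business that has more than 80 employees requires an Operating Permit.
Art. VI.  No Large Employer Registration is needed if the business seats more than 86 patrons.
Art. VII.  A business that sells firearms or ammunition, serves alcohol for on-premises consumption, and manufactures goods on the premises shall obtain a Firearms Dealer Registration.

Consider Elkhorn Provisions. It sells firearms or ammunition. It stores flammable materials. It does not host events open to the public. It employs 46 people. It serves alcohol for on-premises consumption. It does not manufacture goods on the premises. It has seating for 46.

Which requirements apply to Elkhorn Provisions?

Art. I. employees 46 > 18 → Large Employer Registration required.
Art. II. Large Employer Registration is required → Standard Authorization also required.
Art. III. Firearms Dealer Registration is not required → no effect.
Art. IV. does not manufacture goods on the premises; employees 46 > 25 → Trade License not required.
Art. V. employees 46 ≤ 80 → Operating Permit not required.
Art. VI. seating 46 ≤ 86 → Large Employer Registration exemption does not apply.
Art. VII. sells firearms or ammunition; serves alcohol for on-premises consumption; does not manufacture goods on the premises → Firearms Dealer Registration not required.

Large Employer Registration, Standard Authorization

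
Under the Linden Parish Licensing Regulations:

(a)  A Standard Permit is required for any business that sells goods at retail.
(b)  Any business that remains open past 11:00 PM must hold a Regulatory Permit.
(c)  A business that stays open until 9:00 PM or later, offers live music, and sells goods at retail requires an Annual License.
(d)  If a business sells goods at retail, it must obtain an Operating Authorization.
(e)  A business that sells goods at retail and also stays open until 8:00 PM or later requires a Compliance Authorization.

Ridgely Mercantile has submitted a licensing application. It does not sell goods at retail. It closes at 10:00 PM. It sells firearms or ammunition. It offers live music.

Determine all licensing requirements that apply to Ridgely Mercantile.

None

(a) does not sell goods at retail → Standard Permit not required.
(b) closes 10:00 PM, at/before 11:00 PM → Regulatory Permit not required.
(c) closes 10:00 PM, after 9:00 PM; offers live music; does not sell goods at retail → Annual License not required.
(d) does not sell goods at retail → Operating Authorization not required.
(e) does not sell goods at retail; closes 10:00 PM, after 8:00 PM → Compliance Authorization not required.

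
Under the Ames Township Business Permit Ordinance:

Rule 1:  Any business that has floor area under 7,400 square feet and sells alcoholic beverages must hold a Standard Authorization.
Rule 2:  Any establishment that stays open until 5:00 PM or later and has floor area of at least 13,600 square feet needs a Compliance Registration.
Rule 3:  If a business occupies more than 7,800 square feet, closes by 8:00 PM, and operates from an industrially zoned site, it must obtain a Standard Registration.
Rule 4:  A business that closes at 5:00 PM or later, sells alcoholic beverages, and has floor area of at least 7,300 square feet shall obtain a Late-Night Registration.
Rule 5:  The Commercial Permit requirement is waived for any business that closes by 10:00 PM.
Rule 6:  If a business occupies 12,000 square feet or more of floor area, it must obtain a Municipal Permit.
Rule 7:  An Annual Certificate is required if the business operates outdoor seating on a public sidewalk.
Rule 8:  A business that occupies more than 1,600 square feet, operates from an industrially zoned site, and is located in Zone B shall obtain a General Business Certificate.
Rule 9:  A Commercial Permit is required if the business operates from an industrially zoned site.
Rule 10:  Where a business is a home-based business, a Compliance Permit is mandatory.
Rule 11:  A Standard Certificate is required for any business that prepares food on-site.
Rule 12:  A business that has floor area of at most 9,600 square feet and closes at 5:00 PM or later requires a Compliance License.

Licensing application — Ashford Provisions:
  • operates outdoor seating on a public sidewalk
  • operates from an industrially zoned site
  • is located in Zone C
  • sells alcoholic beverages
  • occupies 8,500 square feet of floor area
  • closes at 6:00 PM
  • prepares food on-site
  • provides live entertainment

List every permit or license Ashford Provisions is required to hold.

Annual Certificate, Compliance License, Late-Night Registration, Standard Certificate, Standard Registration

Rule 1: floor area 8,500 square feet ≥ 7,400 square feet; sells alcoholic beverages → Standard Authorization not required.
Rule 2: closes 6:00 PM, after 5:00 PM; floor area 8,500 square feet < 13,600 square feet → Compliance Registration not required.
Rule 3: floor area 8,500 square feet > 7,800 square feet; closes 6:00 PM, at/before 8:00 PM; operates from an industrially zoned site → Standard Registration required.
Rule 4: closes 6:00 PM, after 5:00 PM; sells alcoholic beverages; floor area 8,500 square feet ≥ 7,300 square feet → Late-Night Registration required.
Rule 5: closes 6:00 PM, at/before 10:00 PM → exempt from Commercial Permit.
Rule 6: floor area 8,500 square feet < 12,000 square feet → Municipal Permit not required.
Rule 7: operates outdoor seating on a public sidewalk → Annual Certificate required.
Rule 8: floor area 8,500 square feet > 1,600 square feet; operates from an industrially zoned site; is located in Zone C (not: is located in Zone B) → General Business Certificate not required.
Rule 9: operates from an industrially zoned site → Commercial Permit required.
Rule 10: operates from an industrially zoned site (not: is a home-based business) → Compliance Permit not required.
Rule 11: prepares food on-site → Standard Certificate required.
Rule 12: floor area 8,500 square feet ≤ 9,600 square feet; closes 6:00 PM, after 5:00 PM → Compliance License required.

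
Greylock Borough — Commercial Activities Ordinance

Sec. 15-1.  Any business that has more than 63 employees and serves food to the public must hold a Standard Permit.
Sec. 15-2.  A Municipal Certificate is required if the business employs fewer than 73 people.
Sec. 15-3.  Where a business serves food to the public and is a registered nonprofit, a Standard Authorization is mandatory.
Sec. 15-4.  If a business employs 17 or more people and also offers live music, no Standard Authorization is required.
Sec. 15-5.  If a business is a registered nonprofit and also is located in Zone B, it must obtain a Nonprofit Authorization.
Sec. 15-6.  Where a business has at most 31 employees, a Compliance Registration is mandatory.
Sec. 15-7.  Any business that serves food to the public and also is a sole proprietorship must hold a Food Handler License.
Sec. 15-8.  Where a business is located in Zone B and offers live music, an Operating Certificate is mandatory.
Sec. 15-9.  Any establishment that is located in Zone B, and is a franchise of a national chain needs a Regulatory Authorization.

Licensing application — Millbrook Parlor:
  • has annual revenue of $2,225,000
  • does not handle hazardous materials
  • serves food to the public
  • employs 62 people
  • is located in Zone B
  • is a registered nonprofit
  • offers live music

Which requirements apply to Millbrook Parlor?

Municipal Certificate, Nonprofit Authorization, Operating Certificate

Sec. 15-1. employees 62 ≤ 63; serves food to the public → Standard Permit not required.
Sec. 15-2. employees 62 < 73 → Municipal Certificate required.
Sec. 15-3. serves food to the public; is a registered nonprofit → Standard Authorization required.
Sec. 15-4. employees 62 ≥ 17; offers live music → exempt from Standard Authorization.
Sec. 15-5. is a registered nonprofit; is located in Zone B → Nonprofit Authorization required.
Sec. 15-6. employees 62 > 31 → Compliance Registration not required.
Sec. 15-7. serves food to the public; is a registered nonprofit (not: is a sole proprietorship) → Food Handler License not required.
Sec. 15-8. is located in Zone B; offers live music → Operating Certificate required.
Sec. 15-9. is located in Zone B; is a registered nonprofit (not: is a franchise of a national chain) → Regulatory Authorization not required.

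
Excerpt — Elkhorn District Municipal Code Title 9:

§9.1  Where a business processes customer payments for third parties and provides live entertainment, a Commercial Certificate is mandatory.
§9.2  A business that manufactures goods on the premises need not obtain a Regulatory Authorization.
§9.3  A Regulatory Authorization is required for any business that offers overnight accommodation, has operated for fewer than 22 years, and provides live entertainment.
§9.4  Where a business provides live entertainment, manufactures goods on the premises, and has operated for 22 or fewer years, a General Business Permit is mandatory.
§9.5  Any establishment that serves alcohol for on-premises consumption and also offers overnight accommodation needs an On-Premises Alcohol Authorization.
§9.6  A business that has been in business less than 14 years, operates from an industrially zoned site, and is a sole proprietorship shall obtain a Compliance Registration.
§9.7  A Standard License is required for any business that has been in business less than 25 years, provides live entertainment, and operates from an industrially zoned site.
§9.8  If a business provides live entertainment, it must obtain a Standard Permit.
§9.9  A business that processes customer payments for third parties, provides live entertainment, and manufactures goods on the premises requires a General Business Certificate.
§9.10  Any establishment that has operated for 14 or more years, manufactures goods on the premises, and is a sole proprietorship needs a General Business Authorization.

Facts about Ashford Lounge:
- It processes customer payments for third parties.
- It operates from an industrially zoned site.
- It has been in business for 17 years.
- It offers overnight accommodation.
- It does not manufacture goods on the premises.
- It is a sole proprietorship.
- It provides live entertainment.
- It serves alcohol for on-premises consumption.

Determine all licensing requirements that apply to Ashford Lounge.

Commercial Certificate, On-Premises Alcohol Authorization, Regulatory Authorization, Standard License, Standard Permit

§9.1 processes customer payments for third parties; provides live entertainment → Commercial Certificate required.
§9.2 does not manufacture goods on the premises → Regulatory Authorization exemption does not apply.
§9.3 offers overnight accommodation; years in business 17 < 22; provides live entertainment → Regulatory Authorization required.
§9.4 provides live entertainment; does not manufacture goods on the premises; years in business 17 ≤ 22 → General Business Permit not required.
§9.5 serves alcohol for on-premises consumption; offers overnight accommodation → On-Premises Alcohol Authorization required.
§9.6 years in business 17 ≥ 14; operates from an industrially zoned site; is a sole proprietorship → Compliance Registration not required.
§9.7 years in business 17 < 25; provides live entertainment; operates from an industrially zoned site → Standard License required.
§9.8 provides live entertainment → Standard Permit required.
§9.9 processes customer payments for third parties; provides live entertainment; does not manufacture goods on the premises → General Business Certificate not required.
§9.10 years in business 17 ≥ 14; does not manufacture goods on the premises; is a sole proprietorship → General Business Authorization not required.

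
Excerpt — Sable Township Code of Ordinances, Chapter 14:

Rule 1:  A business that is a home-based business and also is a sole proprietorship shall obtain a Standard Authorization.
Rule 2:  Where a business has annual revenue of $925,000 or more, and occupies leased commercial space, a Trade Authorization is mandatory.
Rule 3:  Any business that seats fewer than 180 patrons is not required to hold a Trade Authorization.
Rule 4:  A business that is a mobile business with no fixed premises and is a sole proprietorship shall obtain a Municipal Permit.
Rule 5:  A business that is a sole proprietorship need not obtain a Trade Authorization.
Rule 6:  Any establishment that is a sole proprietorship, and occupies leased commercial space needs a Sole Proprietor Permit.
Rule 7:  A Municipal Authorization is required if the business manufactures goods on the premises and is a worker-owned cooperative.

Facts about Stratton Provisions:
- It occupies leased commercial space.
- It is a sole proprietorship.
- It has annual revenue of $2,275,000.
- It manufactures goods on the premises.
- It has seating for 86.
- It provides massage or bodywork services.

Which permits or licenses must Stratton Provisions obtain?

Rule 1: occupies leased commercial space (not: is a home-based business); is a sole proprietorship → Standard Authorization not required.
Rule 2: revenue $2,275,000 ≥ $925,000; occupies leased commercial space → Trade Authorization required.
Rule 3: seating 86 < 180 → exempt from Trade Authorization.
Rule 4: occupies leased commercial space (not: is a mobile business with no fixed premises); is a sole proprietorship → Municipal Permit not required.
Rule 5: is a sole proprietorship → exempt from Trade Authorization.
Rule 6: is a sole proprietorship; occupies leased commercial space → Sole Proprietor Permit required.
Rule 7: manufactures goods on the premises; is a sole proprietorship (not: is a worker-owned cooperative) → Municipal Authorization not required.

Sole Proprietor Permit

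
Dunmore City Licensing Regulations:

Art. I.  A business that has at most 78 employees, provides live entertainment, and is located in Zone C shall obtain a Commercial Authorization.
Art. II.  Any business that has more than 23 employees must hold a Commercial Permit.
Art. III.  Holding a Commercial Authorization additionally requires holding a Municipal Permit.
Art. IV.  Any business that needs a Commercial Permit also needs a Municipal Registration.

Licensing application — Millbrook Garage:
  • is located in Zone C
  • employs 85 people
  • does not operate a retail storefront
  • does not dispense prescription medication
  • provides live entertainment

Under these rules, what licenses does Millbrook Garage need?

Commercial Permit, Municipal Registration

Art. I. employees 85 > 78; provides live entertainment; is located in Zone C → Commercial Authorization not required.
Art. II. employees 85 > 23 → Commercial Permit required.
Art. III. Commercial Authorization is not required → no effect.
Art. IV. Commercial Permit is required → Municipal Registration also required.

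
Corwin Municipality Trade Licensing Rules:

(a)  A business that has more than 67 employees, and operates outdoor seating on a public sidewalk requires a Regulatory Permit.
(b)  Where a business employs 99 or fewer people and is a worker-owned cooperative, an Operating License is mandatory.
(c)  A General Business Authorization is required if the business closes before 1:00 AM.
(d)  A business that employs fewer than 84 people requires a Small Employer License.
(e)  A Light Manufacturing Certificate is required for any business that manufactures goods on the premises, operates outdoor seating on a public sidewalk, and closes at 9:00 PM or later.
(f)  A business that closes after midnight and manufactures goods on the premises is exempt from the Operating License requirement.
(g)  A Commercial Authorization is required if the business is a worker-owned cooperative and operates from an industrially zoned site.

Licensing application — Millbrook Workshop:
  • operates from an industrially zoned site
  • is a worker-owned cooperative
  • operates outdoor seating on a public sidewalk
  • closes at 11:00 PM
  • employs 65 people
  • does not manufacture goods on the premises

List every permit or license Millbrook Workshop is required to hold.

(a) employees 65 ≤ 67; operates outdoor seating on a public sidewalk → Regulatory Permit not required.
(b) employees 65 ≤ 99; is a worker-owned cooperative → Operating License required.
(c) closes 11:00 PM, at/before 1:00 AM → General Business Authorization required.
(d) employees 65 < 84 → Small Employer License required.
(e) does not manufacture goods on the premises; operates outdoor seating on a public sidewalk; closes 11:00 PM, after 9:00 PM → Light Manufacturing Certificate not required.
(f) closes 11:00 PM, at/before midnight; does not manufacture goods on the premises → Operating License exemption does not apply.
(g) is a worker-owned cooperative; operates from an industrially zoned site → Commercial Authorization required.

Commercial Authorization, General Business Authorization, Operating License, Small Employer License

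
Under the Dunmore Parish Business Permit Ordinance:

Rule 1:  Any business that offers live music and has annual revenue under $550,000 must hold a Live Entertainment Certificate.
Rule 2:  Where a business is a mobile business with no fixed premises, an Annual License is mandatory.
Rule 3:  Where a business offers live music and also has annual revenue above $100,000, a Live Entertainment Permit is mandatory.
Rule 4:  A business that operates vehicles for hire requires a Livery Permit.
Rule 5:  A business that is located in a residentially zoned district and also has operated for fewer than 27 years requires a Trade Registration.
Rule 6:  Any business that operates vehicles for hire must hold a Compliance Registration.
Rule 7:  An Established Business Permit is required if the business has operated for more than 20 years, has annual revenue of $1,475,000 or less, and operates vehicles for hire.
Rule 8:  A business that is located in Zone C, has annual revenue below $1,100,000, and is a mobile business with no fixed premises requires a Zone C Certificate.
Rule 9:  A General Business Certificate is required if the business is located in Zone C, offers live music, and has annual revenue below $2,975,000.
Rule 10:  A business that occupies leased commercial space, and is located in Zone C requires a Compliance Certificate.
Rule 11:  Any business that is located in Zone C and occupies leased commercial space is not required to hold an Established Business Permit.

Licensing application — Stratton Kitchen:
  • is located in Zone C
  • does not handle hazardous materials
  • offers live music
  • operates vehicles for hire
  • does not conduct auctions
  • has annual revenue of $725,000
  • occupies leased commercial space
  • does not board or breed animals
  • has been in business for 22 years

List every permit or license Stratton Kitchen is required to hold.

Rule 1: offers live music; revenue $725,000 ≥ $550,000 → Live Entertainment Certificate not required.
Rule 2: occupies leased commercial space (not: is a mobile business with no fixed premises) → Annual License not required.
Rule 3: offers live music; revenue $725,000 > $100,000 → Live Entertainment Permit required.
Rule 4: operates vehicles for hire → Livery Permit required.
Rule 5: is located in Zone C (not: is located in a residentially zoned district); years in business 22 < 27 → Trade Registration not required.
Rule 6: operates vehicles for hire → Compliance Registration required.
Rule 7: years in business 22 > 20; revenue $725,000 ≤ $1,475,000; operates vehicles for hire → Established Business Permit required.
Rule 8: is located in Zone C; revenue $725,000 < $1,100,000; occupies leased commercial space (not: is a mobile business with no fixed premises) → Zone C Certificate not required.
Rule 9: is located in Zone C; offers live music; revenue $725,000 < $2,975,000 → General Business Certificate required.
Rule 10: occupies leased commercial space; is located in Zone C → Compliance Certificate required.
Rule 11: is located in Zone C; occupies leased commercial space → exempt from Established Business Permit.

Compliance Certificate, Compliance Registration, General Business Certificate, Live Entertainment Permit, Livery Permit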